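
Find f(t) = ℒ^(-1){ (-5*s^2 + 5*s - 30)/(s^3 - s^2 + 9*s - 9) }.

Factor the denominator: s^3 - s^2 + 9*s - 9 = (s - 1)*(s^2 + 9).
Partial fraction decomposition gives [-3/(s - 1)] + [-2*s/(s^2 + 9)] + [3/(s^2 + 9)].
Invert each term: -3/(s - 1) ↔ -3e^(t); -2·s/(s^2 + 9) ↔ -2cos(3t); 1·3/(s^2 + 9) ↔ sin(3t).

f(t) = -3*exp(t) + sin(3*t) - 2*cos(3*t)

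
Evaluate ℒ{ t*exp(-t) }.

(s + 1)^(-2)

L{e^(-t)} = 1/(s + 1).
Then apply L{t·g(t)} = -d/ds[H(s)] with H(s) = 1/(s + 1):
differentiating 1 time and applying the sign gives (s + 1)^(-2).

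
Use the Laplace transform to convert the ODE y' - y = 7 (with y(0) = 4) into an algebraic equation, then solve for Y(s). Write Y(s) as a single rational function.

Y(s) = (4*s + 7)/(s^2 - s)

Take the Laplace transform of both sides.
With L{y'} = sY - y(0) = sY - 4: the LHS transforms to (s - 1)Y - (4).
The right side is L{7} = 7/s.
So (s - 1)Y = 7/s + (4).
Solve for Y(s) and write it as one ratio of polynomials.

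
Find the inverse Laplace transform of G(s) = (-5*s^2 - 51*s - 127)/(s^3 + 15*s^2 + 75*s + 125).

3*t^2*exp(-5*t)/2 - t*exp(-5*t) - 5*exp(-5*t)

Factor the denominator: s^3 + 15*s^2 + 75*s + 125 = (s + 5)^3.
Partial fraction decomposition gives [-5/(s + 5)] + [-1/(s + 5)^2] + [3/(s + 5)^3].
Invert each term: -5/(s + 5) ↔ -5e^(-5t); -1/(s + 5)^2 ↔ -t·e^(-5t); 3/(s + 5)^3 ↔ (3/2)t^2·e^(-5t).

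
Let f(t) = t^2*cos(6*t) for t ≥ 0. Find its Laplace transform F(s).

F(s) = 2*s*(s^2 - 108)/(s^2 + 36)^3

L{cos(6t)} = s/(s^2 + 36).
Then apply L{t^2·g(t)} = (-1)^2 d^2/ds^2[G(s)] with G(s) = s/(s^2 + 36):
differentiating 2 times and applying the sign gives 2*s*(s^2 - 108)/(s^2 + 36)^3.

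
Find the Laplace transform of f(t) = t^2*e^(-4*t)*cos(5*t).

2*(s + 4)*(s^2 + 8*s - 59)/(s^2 + 8*s + 41)^3

L{cos(5t)} = s/(s^2 + 25).
Multiplying by e^(-4t) shifts s → s + 4, so L{e^(-4*t)*cos(5*t)} = (s + 4)/((s + 4)^2 + 25).
Then apply L{t^2·g(t)} = (-1)^2 d^2/ds^2[G(s)] with G(s) = (s + 4)/((s + 4)^2 + 25):
differentiating 2 times and applying the sign gives 2*(s + 4)*(s^2 + 8*s - 59)/(s^2 + 8*s + 41)^3.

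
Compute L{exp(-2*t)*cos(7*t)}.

L{cos(7t)} = s/(s^2 + 49).
By the first shifting theorem, multiplying by e^(-2t) replaces s with s + 2.

(s + 2)/((s + 2)^2 + 49)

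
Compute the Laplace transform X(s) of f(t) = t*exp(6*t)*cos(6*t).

X(s) = s*(s - 12)/(s^2 - 12*s + 72)^2

L{cos(6t)} = s/(s^2 + 36).
Multiplying by e^(6t) shifts s → s - 6, so L{exp(6*t)*cos(6*t)} = (s - 6)/((s - 6)^2 + 36).
Then apply L{t·g(t)} = -d/ds[G(s)] with G(s) = (s - 6)/((s - 6)^2 + 36):
differentiating 1 time and applying the sign gives s*(s - 12)/(s^2 - 12*s + 72)^2.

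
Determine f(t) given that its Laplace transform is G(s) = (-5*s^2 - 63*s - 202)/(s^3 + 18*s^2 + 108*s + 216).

Factor the denominator: s^3 + 18*s^2 + 108*s + 216 = (s + 6)^3.
Partial fraction decomposition gives [-5/(s + 6)] + [-3/(s + 6)^2] + [-4/(s + 6)^3].
Invert each term: -5/(s + 6) ↔ -5e^(-6t); -3/(s + 6)^2 ↔ -3t·e^(-6t); -4/(s + 6)^3 ↔ (-2)t^2·e^(-6t).

f(t) = -2*t^2*exp(-6*t) - 3*t*exp(-6*t) - 5*exp(-6*t)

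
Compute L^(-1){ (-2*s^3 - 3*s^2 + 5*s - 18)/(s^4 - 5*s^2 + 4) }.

Factor the denominator: s^4 - 5*s^2 + 4 = (s - 2)*(s - 1)*(s + 1)*(s + 2).
Partial fraction decomposition gives [-4/(s + 1)] + [3/(s - 1)] + [-3/(s - 2)] + [2/(s + 2)].
Invert each term: -4/(s + 1) ↔ -4e^(-t); 3/(s - 1) ↔ 3e^(t); -3/(s - 2) ↔ -3e^(2t); 2/(s + 2) ↔ 2e^(-2t).

-3*exp(2*t) + 3*exp(t) - 4*exp(-t) + 2*exp(-2*t)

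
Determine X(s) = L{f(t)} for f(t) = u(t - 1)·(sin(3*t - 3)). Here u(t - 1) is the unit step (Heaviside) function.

By the second shifting theorem, L{u(t - c)·g(t - c)} = e^(-cs)·G(s) with c = 1 and G(s) = L{g(t)}.
L{sin(3t)} = 3/(s^2 + 9).

X(s) = 3*exp(-s)/(s^2 + 9)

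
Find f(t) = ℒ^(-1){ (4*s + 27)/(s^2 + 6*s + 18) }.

f(t) = 5*exp(-3*t)*sin(3*t) + 4*exp(-3*t)*cos(3*t)

Complete the square in the denominator: s^2 + 6*s + 18 = (s + 3)^2 + 3^2.
Split the numerator to match: 4*s + 27 = 4·(s + 3) + 5·3.
Invert each term: 4·(s + 3)/((s + 3)^2 + 9) ↔ 4e^(-3t)cos(3t); 5·3/((s + 3)^2 + 9) ↔ 5e^(-3t)sin(3t).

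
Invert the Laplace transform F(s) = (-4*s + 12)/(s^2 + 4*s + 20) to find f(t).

f(t) = 5*exp(-2*t)*sin(4*t) - 4*exp(-2*t)*cos(4*t)

Complete the square in the denominator: s^2 + 4*s + 20 = (s + 2)^2 + 4^2.
Split the numerator to match: -4*s + 12 = -4·(s + 2) + 5·4.
Invert each term: -4·(s + 2)/((s + 2)^2 + 16) ↔ -4e^(-2t)cos(4t); 5·4/((s + 2)^2 + 16) ↔ 5e^(-2t)sin(4t).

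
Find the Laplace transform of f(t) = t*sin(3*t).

L{sin(3t)} = 3/(s^2 + 9).
Then apply L{t·g(t)} = -d/ds[G(s)] with G(s) = 3/(s^2 + 9):
differentiating 1 time and applying the sign gives 6*s/(s^2 + 9)^2.

6*s/(s^2 + 9)^2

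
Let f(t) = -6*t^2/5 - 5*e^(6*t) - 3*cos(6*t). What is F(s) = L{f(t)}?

The transform is linear, so treat each term independently.
(-6/5)·[L{t^2} = 2!/s^3 = 2/s^3]; (-5)·[L{e^(6t)} = 1/(s - 6)]; (-3)·[L{cos(6t)} = s/(s^2 + 36)].

F(s) = -3*s/(s^2 + 36) - 5/(s - 6) - 12/(5*s^3)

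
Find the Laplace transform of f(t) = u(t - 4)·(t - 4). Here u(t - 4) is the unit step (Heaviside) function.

By the second shifting theorem, L{u(t - c)·g(t - c)} = e^(-cs)·G(s) with c = 4 and G(s) = L{g(t)}.
L{t} = 1!/s^2 = 1/s^2.

exp(-4*s)/s^2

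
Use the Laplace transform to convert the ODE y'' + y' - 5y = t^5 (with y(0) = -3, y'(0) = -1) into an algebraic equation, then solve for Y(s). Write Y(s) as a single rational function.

Y(s) = (-3*s^7 - 4*s^6 + 120)/(s^8 + s^7 - 5*s^6)

Laplace-transform each side.
With L{y''} = s^2 Y - s·y(0) - y'(0) and L{y'} = sY - y(0), with y(0) = -3, y'(0) = -1: the LHS transforms to (s^2 + s - 5)Y - (-3*s - 4).
The right side is L{t^5} = 120/s^6.
So (s^2 + s - 5)Y = 120/s^6 + (-3*s - 4).
Solve for Y(s) and write it as one ratio of polynomials.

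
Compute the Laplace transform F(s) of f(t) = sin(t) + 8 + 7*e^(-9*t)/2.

Apply the Laplace transform termwise.
(7/2)·[L{e^(-9t)} = 1/(s + 9)]; L{8} = 8/s; L{sin(t)} = 1/(s^2 + 1).

F(s) = 1/(s^2 + 1) + 7/(2*(s + 9)) + 8/s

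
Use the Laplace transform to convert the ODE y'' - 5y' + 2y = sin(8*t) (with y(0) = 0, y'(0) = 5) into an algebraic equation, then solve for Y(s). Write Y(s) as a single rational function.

Transform both sides with L{·}.
With L{y''} = s^2 Y - s·y(0) - y'(0) and L{y'} = sY - y(0), with y(0) = 0, y'(0) = 5: the LHS transforms to (s^2 - 5*s + 2)Y - (5).
The right side is L{sin(8*t)} = 8/(s^2 + 64).
So (s^2 - 5*s + 2)Y = 8/(s^2 + 64) + (5).
Solve for Y(s) and write it as one ratio of polynomials.

Y(s) = (5*s^2 + 328)/(s^4 - 5*s^3 + 66*s^2 - 320*s + 128)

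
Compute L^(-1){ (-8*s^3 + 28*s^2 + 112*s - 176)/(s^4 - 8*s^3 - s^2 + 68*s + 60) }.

Factor the denominator: s^4 - 8*s^3 - s^2 + 68*s + 60 = (s - 6)*(s - 5)*(s + 1)*(s + 2).
Partial fraction decomposition gives [4/(s + 2)] + [-4/(s - 6)] + [-6/(s + 1)] + [-2/(s - 5)].
Invert each term: 4/(s + 2) ↔ 4e^(-2t); -4/(s - 6) ↔ -4e^(6t); -6/(s + 1) ↔ -6e^(-t); -2/(s - 5) ↔ -2e^(5t).

-4*exp(6*t) - 2*exp(5*t) - 6*exp(-t) + 4*exp(-2*t)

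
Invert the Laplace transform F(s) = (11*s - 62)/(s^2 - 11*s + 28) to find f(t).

f(t) = 5*exp(7*t) + 6*exp(4*t)

Factor the denominator: s^2 - 11*s + 28 = (s - 7)*(s - 4).
Partial fraction decomposition gives [6/(s - 4)] + [5/(s - 7)].
Invert each term: 6/(s - 4) ↔ 6e^(4t); 5/(s - 7) ↔ 5e^(7t).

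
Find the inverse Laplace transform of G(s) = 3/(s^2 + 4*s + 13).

Rewrite the denominator: s^2 + 4*s + 13 = (s + 2)^2 + 9.
The form in (s + 2) signals a first-shifting-theorem factor e^(-2t).
Since L{sin(3t)} = 3/(s^2 + 9), the inverse is e^(-2*t)*sin(3*t).

exp(-2*t)*sin(3*t)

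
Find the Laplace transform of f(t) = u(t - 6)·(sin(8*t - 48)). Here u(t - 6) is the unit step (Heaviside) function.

By the second shifting theorem, L{u(t - c)·g(t - c)} = e^(-cs)·G(s) with c = 6 and G(s) = L{g(t)}.
L{sin(8t)} = 8/(s^2 + 64).

8*exp(-6*s)/(s^2 + 64)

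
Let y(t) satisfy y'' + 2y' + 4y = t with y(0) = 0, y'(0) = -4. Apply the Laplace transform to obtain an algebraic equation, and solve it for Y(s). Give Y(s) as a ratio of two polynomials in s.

Transform both sides with L{·}.
With L{y''} = s^2 Y - s·y(0) - y'(0) and L{y'} = sY - y(0), with y(0) = 0, y'(0) = -4: the LHS transforms to (s^2 + 2*s + 4)Y - (-4).
The right side is L{t} = s^(-2).
So (s^2 + 2*s + 4)Y = s^(-2) + (-4).
Isolate Y and clear denominators.

Y(s) = (-4*s^2 + 1)/(s^4 + 2*s^3 + 4*s^2)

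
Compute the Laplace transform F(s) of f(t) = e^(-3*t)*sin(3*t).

L{sin(3t)} = 3/(s^2 + 9).
By the first shifting theorem, multiplying by e^(-3t) replaces s with s + 3.

F(s) = 3/((s + 3)^2 + 9)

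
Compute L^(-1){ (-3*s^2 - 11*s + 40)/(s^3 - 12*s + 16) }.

Factor the denominator: s^3 - 12*s + 16 = (s - 2)^2*(s + 4).
Partial fraction decomposition gives [-4/(s - 2)] + [(s - 2)^(-2)] + [1/(s + 4)].
Invert each term: -4/(s - 2) ↔ -4e^(2t); 1/(s - 2)^2 ↔ t·e^(2t); 1/(s + 4) ↔ e^(-4t).

t*exp(2*t) - 4*exp(2*t) + exp(-4*t)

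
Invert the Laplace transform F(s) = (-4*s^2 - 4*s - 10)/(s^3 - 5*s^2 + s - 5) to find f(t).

f(t) = -5*exp(5*t) + sin(t) + cos(t)

Factor the denominator: s^3 - 5*s^2 + s - 5 = (s - 5)*(s^2 + 1).
Partial fraction decomposition gives [-5/(s - 5)] + [s/(s^2 + 1)] + [1/(s^2 + 1)].
Invert each term: -5/(s - 5) ↔ -5e^(5t); 1·s/(s^2 + 1) ↔ cos(t); 1·1/(s^2 + 1) ↔ sin(t).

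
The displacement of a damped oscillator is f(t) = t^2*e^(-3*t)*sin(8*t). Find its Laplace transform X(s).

X(s) = 16*(3*s^2 + 18*s - 37)/(s^2 + 6*s + 73)^3

L{sin(8t)} = 8/(s^2 + 64).
Multiplying by e^(-3t) shifts s → s + 3, so L{e^(-3*t)*sin(8*t)} = 8/((s + 3)^2 + 64).
Then apply L{t^2·g(t)} = (-1)^2 d^2/ds^2[G(s)] with G(s) = 8/((s + 3)^2 + 64):
differentiating 2 times and applying the sign gives 16*(3*s^2 + 18*s - 37)/(s^2 + 6*s + 73)^3.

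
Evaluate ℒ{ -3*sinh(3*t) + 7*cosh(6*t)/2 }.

Apply the Laplace transform termwise.
(7/2)·[L{cosh(6t)} = s/(s^2 - 36)]; (-3)·[L{sinh(3t)} = 3/(s^2 - 9)].

7*s/(2*(s^2 - 36)) - 9/(s^2 - 9)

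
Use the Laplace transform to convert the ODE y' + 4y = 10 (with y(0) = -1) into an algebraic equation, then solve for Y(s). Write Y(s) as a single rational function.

Y(s) = (-s + 10)/(s^2 + 4*s)

Apply the Laplace transform to the equation.
With L{y'} = sY - y(0) = sY - (-1): the LHS transforms to (s + 4)Y - (-1).
The right side is L{10} = 10/s.
So (s + 4)Y = 10/s + (-1).
Solve for Y(s) and write it as one ratio of polynomials.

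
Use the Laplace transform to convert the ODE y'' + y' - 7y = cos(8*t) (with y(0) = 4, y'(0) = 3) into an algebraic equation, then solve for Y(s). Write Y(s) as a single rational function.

Y(s) = (4*s^3 + 7*s^2 + 257*s + 448)/(s^4 + s^3 + 57*s^2 + 64*s - 448)

Transform both sides with L{·}.
With L{y''} = s^2 Y - s·y(0) - y'(0) and L{y'} = sY - y(0), with y(0) = 4, y'(0) = 3: the LHS transforms to (s^2 + s - 7)Y - (4*s + 7).
The right side is L{cos(8*t)} = s/(s^2 + 64).
So (s^2 + s - 7)Y = s/(s^2 + 64) + (4*s + 7).
Isolate Y and clear denominators.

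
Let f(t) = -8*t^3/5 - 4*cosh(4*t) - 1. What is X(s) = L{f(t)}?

X(s) = -4*s/(s^2 - 16) - 1/s - 48/(5*s^4)

Apply the Laplace transform termwise.
L{-1} = -1/s; (-4)·[L{cosh(4t)} = s/(s^2 - 16)]; (-8/5)·[L{t^3} = 3!/s^4 = 6/s^4].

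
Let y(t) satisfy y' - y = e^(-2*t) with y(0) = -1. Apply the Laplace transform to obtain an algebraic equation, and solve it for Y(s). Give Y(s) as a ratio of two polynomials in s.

Apply the Laplace transform to the equation.
With L{y'} = sY - y(0) = sY - (-1): the LHS transforms to (s - 1)Y - (-1).
The right side is L{e^(-2*t)} = 1/(s + 2).
So (s - 1)Y = 1/(s + 2) + (-1).
Isolate Y and clear denominators.

Y(s) = (-s - 1)/(s^2 + s - 2)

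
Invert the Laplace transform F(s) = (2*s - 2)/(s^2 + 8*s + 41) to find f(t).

f(t) = -2*exp(-4*t)*sin(5*t) + 2*exp(-4*t)*cos(5*t)

Complete the square in the denominator: s^2 + 8*s + 41 = (s + 4)^2 + 5^2.
Split the numerator to match: 2*s - 2 = 2·(s + 4) - 2·5.
Invert each term: 2·(s + 4)/((s + 4)^2 + 25) ↔ 2e^(-4t)cos(5t); -2·5/((s + 4)^2 + 25) ↔ -2e^(-4t)sin(5t).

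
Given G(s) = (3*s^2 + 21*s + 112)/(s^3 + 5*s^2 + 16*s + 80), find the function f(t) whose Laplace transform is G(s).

Factor the denominator: s^3 + 5*s^2 + 16*s + 80 = (s + 5)*(s^2 + 16).
Partial fraction decomposition gives [2/(s + 5)] + [s/(s^2 + 16)] + [16/(s^2 + 16)].
Invert each term: 2/(s + 5) ↔ 2e^(-5t); 1·s/(s^2 + 16) ↔ cos(4t); 4·4/(s^2 + 16) ↔ 4sin(4t).

f(t) = 4*sin(4*t) + cos(4*t) + 2*exp(-5*t)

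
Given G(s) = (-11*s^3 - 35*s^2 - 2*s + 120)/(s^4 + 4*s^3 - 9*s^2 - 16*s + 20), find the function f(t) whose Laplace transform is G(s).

Factor the denominator: s^4 + 4*s^3 - 9*s^2 - 16*s + 20 = (s - 2)*(s - 1)*(s + 2)*(s + 5).
Partial fraction decomposition gives [2/(s + 2)] + [-4/(s - 1)] + [-4/(s - 2)] + [-5/(s + 5)].
Invert each term: 2/(s + 2) ↔ 2e^(-2t); -4/(s - 1) ↔ -4e^(t); -4/(s - 2) ↔ -4e^(2t); -5/(s + 5) ↔ -5e^(-5t).

f(t) = -4*exp(2*t) - 4*exp(t) + 2*exp(-2*t) - 5*exp(-5*t)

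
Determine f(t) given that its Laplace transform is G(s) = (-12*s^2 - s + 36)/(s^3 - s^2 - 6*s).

f(t) = -5*exp(3*t) - 6 - exp(-2*t)

Factor the denominator: s^3 - s^2 - 6*s = s*(s - 3)*(s + 2).
Partial fraction decomposition gives [-1/(s + 2)] + [-6/s] + [-5/(s - 3)].
Invert each term: -1/(s + 2) ↔ -e^(-2t); -6/(s - 0) ↔ -6e^(0t); -5/(s - 3) ↔ -5e^(3t).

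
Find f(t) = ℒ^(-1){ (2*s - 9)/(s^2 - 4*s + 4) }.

f(t) = -5*t*exp(2*t) + 2*exp(2*t)

Factor the denominator: s^2 - 4*s + 4 = (s - 2)^2.
Partial fraction decomposition gives [2/(s - 2)] + [-5/(s - 2)^2].
Invert each term: 2/(s - 2) ↔ 2e^(2t); -5/(s - 2)^2 ↔ -5t·e^(2t).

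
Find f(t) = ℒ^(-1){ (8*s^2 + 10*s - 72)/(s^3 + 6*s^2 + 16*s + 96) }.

Factor the denominator: s^3 + 6*s^2 + 16*s + 96 = (s + 6)*(s^2 + 16).
Partial fraction decomposition gives [3/(s + 6)] + [5*s/(s^2 + 16)] + [-20/(s^2 + 16)].
Invert each term: 3/(s + 6) ↔ 3e^(-6t); 5·s/(s^2 + 16) ↔ 5cos(4t); -5·4/(s^2 + 16) ↔ -5sin(4t).

f(t) = -5*sin(4*t) + 5*cos(4*t) + 3*exp(-6*t)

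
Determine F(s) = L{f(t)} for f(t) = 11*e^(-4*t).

F(s) = 11/(s + 4)

L{11} = 11/s.
By the first shifting theorem, multiplying by e^(-4t) replaces s with s + 4.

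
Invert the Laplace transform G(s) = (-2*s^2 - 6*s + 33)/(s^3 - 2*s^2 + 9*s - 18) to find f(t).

f(t) = exp(2*t) - 4*sin(3*t) - 3*cos(3*t)

Factor the denominator: s^3 - 2*s^2 + 9*s - 18 = (s - 2)*(s^2 + 9).
Partial fraction decomposition gives [1/(s - 2)] + [-3*s/(s^2 + 9)] + [-12/(s^2 + 9)].
Invert each term: 1/(s - 2) ↔ e^(2t); -3·s/(s^2 + 9) ↔ -3cos(3t); -4·3/(s^2 + 9) ↔ -4sin(3t).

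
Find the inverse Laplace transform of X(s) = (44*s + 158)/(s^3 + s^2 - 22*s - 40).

6*exp(5*t) - 5*exp(-2*t) - exp(-4*t)

Factor the denominator: s^3 + s^2 - 22*s - 40 = (s - 5)*(s + 2)*(s + 4).
Partial fraction decomposition gives [6/(s - 5)] + [-5/(s + 2)] + [-1/(s + 4)].
Invert each term: 6/(s - 5) ↔ 6e^(5t); -5/(s + 2) ↔ -5e^(-2t); -1/(s + 4) ↔ -e^(-4t).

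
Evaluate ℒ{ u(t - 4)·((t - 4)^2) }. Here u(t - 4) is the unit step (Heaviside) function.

2*exp(-4*s)/s^3

By the second shifting theorem, L{u(t - c)·g(t - c)} = e^(-cs)·G(s) with c = 4 and G(s) = L{g(t)}.
L{t^2} = 2!/s^3 = 2/s^3.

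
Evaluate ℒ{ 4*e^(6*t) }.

4/(s - 6)

L{4} = 4/s.
By the first shifting theorem, multiplying by e^(6t) replaces s with s - 6.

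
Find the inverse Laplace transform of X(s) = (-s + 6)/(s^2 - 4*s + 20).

exp(2*t)*sin(4*t) - exp(2*t)*cos(4*t)

Complete the square in the denominator: s^2 - 4*s + 20 = (s - 2)^2 + 4^2.
Split the numerator to match: -s + 6 = -1·(s - 2) + 1·4.
Invert each term: -1·(s - 2)/((s - 2)^2 + 16) ↔ -e^(2t)cos(4t); 1·4/((s - 2)^2 + 16) ↔ e^(2t)sin(4t).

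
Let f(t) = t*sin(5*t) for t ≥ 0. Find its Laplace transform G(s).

G(s) = 10*s/(s^2 + 25)^2

L{sin(5t)} = 5/(s^2 + 25).
Then apply L{t·g(t)} = -d/ds[H(s)] with H(s) = 5/(s^2 + 25):
differentiating 1 time and applying the sign gives 10*s/(s^2 + 25)^2.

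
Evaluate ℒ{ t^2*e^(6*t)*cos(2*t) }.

L{cos(2t)} = s/(s^2 + 4).
Multiplying by e^(6t) shifts s → s - 6, so L{e^(6*t)*cos(2*t)} = (s - 6)/((s - 6)^2 + 4).
Then apply L{t^2·g(t)} = (-1)^2 d^2/ds^2[G(s)] with G(s) = (s - 6)/((s - 6)^2 + 4):
differentiating 2 times and applying the sign gives 2*(s - 6)*(s^2 - 12*s + 24)/(s^2 - 12*s + 40)^3.

2*(s - 6)*(s^2 - 12*s + 24)/(s^2 - 12*s + 40)^3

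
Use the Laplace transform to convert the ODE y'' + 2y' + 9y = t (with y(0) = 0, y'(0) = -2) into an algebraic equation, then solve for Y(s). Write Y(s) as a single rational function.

Apply the Laplace transform to the equation.
With L{y''} = s^2 Y - s·y(0) - y'(0) and L{y'} = sY - y(0), with y(0) = 0, y'(0) = -2: the LHS transforms to (s^2 + 2*s + 9)Y - (-2).
The right side is L{t} = s^(-2).
So (s^2 + 2*s + 9)Y = s^(-2) + (-2).
Isolate Y and clear denominators.

Y(s) = (-2*s^2 + 1)/(s^4 + 2*s^3 + 9*s^2)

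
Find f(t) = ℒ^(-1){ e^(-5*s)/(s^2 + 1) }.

The factor e^(-5s) signals a time shift by c = 5 (second shifting theorem).
L{sin(t)} = 1/(s^2 + 1), so L^-1{1/(s^2 + 1)} = sin(t).
Hence the inverse is u(t - 5) times that function evaluated at t - 5.

f(t) = Heaviside(t - 5)*(sin(t - 5))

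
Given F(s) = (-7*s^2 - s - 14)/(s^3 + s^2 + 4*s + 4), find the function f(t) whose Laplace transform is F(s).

f(t) = sin(2*t) - 3*cos(2*t) - 4*exp(-t)

Factor the denominator: s^3 + s^2 + 4*s + 4 = (s + 1)*(s^2 + 4).
Partial fraction decomposition gives [-4/(s + 1)] + [-3*s/(s^2 + 4)] + [2/(s^2 + 4)].
Invert each term: -4/(s + 1) ↔ -4e^(-t); -3·s/(s^2 + 4) ↔ -3cos(2t); 1·2/(s^2 + 4) ↔ sin(2t).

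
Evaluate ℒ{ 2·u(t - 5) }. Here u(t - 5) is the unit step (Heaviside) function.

By the second shifting theorem, L{u(t - c)·g(t - c)} = e^(-cs)·G(s) with c = 5 and G(s) = L{g(t)}.
L{2} = 2/s.

2*exp(-5*s)/s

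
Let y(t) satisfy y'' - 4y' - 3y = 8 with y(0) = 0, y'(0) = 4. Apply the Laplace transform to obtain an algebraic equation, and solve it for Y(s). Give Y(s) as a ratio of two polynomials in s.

Y(s) = (4*s + 8)/(s^3 - 4*s^2 - 3*s)

Take the Laplace transform of both sides.
The derivative rules (L{y''} = s^2 Y - s·y(0) - y'(0) and L{y'} = sY - y(0), with y(0) = 0, y'(0) = 4) turn the left side into (s^2 - 4*s - 3)Y - (4).
The right side is L{8} = 8/s.
So (s^2 - 4*s - 3)Y = 8/s + (4).
Isolate Y and clear denominators.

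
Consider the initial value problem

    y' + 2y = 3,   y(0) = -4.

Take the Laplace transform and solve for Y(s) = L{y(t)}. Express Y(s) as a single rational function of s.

Y(s) = (-4*s + 3)/(s^2 + 2*s)

Laplace-transform each side.
The derivative rules (L{y'} = sY - y(0) = sY - (-4)) turn the left side into (s + 2)Y - (-4).
The right side is L{3} = 3/s.
So (s + 2)Y = 3/s + (-4).
Isolate Y and clear denominators.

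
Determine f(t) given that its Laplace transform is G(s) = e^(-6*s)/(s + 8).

The factor e^(-6s) signals a time shift by c = 6 (second shifting theorem).
L{e^(-8t)} = 1/(s + 8), so L^-1{1/(s + 8)} = e^(-8*t).
Hence the inverse is u(t - 6) times that function evaluated at t - 6.

f(t) = Heaviside(t - 6)*(exp(-8*t + 48))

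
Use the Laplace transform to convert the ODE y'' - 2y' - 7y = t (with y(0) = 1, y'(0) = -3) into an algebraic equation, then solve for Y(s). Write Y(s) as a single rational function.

Apply the Laplace transform to the equation.
With L{y''} = s^2 Y - s·y(0) - y'(0) and L{y'} = sY - y(0), with y(0) = 1, y'(0) = -3: the LHS transforms to (s^2 - 2*s - 7)Y - (s - 5).
The right side is L{t} = s^(-2).
So (s^2 - 2*s - 7)Y = s^(-2) + (s - 5).
Isolate Y and clear denominators.

Y(s) = (s^3 - 5*s^2 + 1)/(s^4 - 2*s^3 - 7*s^2)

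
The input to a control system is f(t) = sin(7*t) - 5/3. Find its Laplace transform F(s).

The transform is linear, so treat each term independently.
L{-5/3} = (-5/3)/s; L{sin(7t)} = 7/(s^2 + 49).

F(s) = 7/(s^2 + 49) - 5/(3*s)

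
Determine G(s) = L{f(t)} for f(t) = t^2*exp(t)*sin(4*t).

G(s) = 8*(3*s^2 - 6*s - 13)/(s^2 - 2*s + 17)^3

L{sin(4t)} = 4/(s^2 + 16).
Multiplying by e^(t) shifts s → s - 1, so L{exp(t)*sin(4*t)} = 4/((s - 1)^2 + 16).
Then apply L{t^2·g(t)} = (-1)^2 d^2/ds^2[H(s)] with H(s) = 4/((s - 1)^2 + 16):
differentiating 2 times and applying the sign gives 8*(3*s^2 - 6*s - 13)/(s^2 - 2*s + 17)^3.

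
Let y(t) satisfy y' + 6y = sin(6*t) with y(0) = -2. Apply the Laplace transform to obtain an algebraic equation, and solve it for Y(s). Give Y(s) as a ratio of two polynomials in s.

Y(s) = (-2*s^2 - 66)/(s^3 + 6*s^2 + 36*s + 216)

Transform both sides with L{·}.
The derivative rules (L{y'} = sY - y(0) = sY - (-2)) turn the left side into (s + 6)Y - (-2).
The right side is L{sin(6*t)} = 6/(s^2 + 36).
So (s + 6)Y = 6/(s^2 + 36) + (-2).
Solve for Y(s) and write it as one ratio of polynomials.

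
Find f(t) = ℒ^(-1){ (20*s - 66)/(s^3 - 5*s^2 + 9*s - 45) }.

Factor the denominator: s^3 - 5*s^2 + 9*s - 45 = (s - 5)*(s^2 + 9).
Partial fraction decomposition gives [1/(s - 5)] + [-s/(s^2 + 9)] + [15/(s^2 + 9)].
Invert each term: 1/(s - 5) ↔ e^(5t); -1·s/(s^2 + 9) ↔ -cos(3t); 5·3/(s^2 + 9) ↔ 5sin(3t).

f(t) = exp(5*t) + 5*sin(3*t) - cos(3*t)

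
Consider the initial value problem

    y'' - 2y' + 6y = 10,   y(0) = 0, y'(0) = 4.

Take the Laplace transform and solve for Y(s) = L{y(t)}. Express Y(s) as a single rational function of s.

Take the Laplace transform of both sides.
Using L{y''} = s^2 Y - s·y(0) - y'(0) and L{y'} = sY - y(0), with y(0) = 0, y'(0) = 4, the left side becomes (s^2 - 2*s + 6)Y - (4).
The right side is L{10} = 10/s.
So (s^2 - 2*s + 6)Y = 10/s + (4).
Divide through and combine into a single rational function.

Y(s) = (4*s + 10)/(s^3 - 2*s^2 + 6*s)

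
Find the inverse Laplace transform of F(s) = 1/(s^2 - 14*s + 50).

Rewrite the denominator: s^2 - 14*s + 50 = (s - 7)^2 + 1.
The form in (s - 7) signals a first-shifting-theorem factor e^(7t).
Since L{sin(t)} = 1/(s^2 + 1), the inverse is exp(7*t)*sin(t).

exp(7*t)*sin(t)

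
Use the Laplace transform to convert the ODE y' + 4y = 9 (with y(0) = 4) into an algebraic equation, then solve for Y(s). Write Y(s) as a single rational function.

Y(s) = (4*s + 9)/(s^2 + 4*s)

Apply the Laplace transform to the equation.
Using L{y'} = sY - y(0) = sY - 4, the left side becomes (s + 4)Y - (4).
The right side is L{9} = 9/s.
So (s + 4)Y = 9/s + (4).
Isolate Y and clear denominators.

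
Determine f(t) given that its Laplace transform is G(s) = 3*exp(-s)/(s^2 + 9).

f(t) = Heaviside(t - 1)*(sin(3*t - 3))

The factor e^(-s) signals a time shift by c = 1 (second shifting theorem).
L{sin(3t)} = 3/(s^2 + 9), so L^-1{3/(s^2 + 9)} = sin(3*t).
Hence the inverse is u(t - 1) times that function evaluated at t - 1.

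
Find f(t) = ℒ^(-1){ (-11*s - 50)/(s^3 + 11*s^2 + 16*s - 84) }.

f(t) = -exp(2*t) - 2*exp(-6*t) + 3*exp(-7*t)

Factor the denominator: s^3 + 11*s^2 + 16*s - 84 = (s - 2)*(s + 6)*(s + 7).
Partial fraction decomposition gives [-1/(s - 2)] + [3/(s + 7)] + [-2/(s + 6)].
Invert each term: -1/(s - 2) ↔ -e^(2t); 3/(s + 7) ↔ 3e^(-7t); -2/(s + 6) ↔ -2e^(-6t).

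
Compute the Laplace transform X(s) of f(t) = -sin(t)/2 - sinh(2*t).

The transform is linear, so treat each term independently.
(-1/2)·[L{sin(t)} = 1/(s^2 + 1)]; (-1)·[L{sinh(2t)} = 2/(s^2 - 4)].

X(s) = -1/(2*(s^2 + 1)) - 2/(s^2 - 4)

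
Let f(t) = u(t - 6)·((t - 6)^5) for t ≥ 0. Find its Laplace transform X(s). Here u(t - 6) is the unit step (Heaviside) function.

By the second shifting theorem, L{u(t - c)·g(t - c)} = e^(-cs)·G(s) with c = 6 and G(s) = L{g(t)}.
L{t^5} = 5!/s^6 = 120/s^6.

X(s) = 120*exp(-6*s)/s^6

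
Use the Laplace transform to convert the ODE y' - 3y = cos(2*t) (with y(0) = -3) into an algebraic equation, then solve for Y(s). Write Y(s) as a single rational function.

Transform both sides with L{·}.
With L{y'} = sY - y(0) = sY - (-3): the LHS transforms to (s - 3)Y - (-3).
The right side is L{cos(2*t)} = s/(s^2 + 4).
So (s - 3)Y = s/(s^2 + 4) + (-3).
Isolate Y and clear denominators.

Y(s) = (-3*s^2 + s - 12)/(s^3 - 3*s^2 + 4*s - 12)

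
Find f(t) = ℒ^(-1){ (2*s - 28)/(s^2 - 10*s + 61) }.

Complete the square in the denominator: s^2 - 10*s + 61 = (s - 5)^2 + 6^2.
Split the numerator to match: 2*s - 28 = 2·(s - 5) - 3·6.
Invert each term: 2·(s - 5)/((s - 5)^2 + 36) ↔ 2e^(5t)cos(6t); -3·6/((s - 5)^2 + 36) ↔ -3e^(5t)sin(6t).

f(t) = -3*exp(5*t)*sin(6*t) + 2*exp(5*t)*cos(6*t)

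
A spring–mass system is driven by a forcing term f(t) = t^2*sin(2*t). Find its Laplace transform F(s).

L{sin(2t)} = 2/(s^2 + 4).
Then apply L{t^2·g(t)} = (-1)^2 d^2/ds^2[G(s)] with G(s) = 2/(s^2 + 4):
differentiating 2 times and applying the sign gives 4*(3*s^2 - 4)/(s^2 + 4)^3.

F(s) = 4*(3*s^2 - 4)/(s^2 + 4)^3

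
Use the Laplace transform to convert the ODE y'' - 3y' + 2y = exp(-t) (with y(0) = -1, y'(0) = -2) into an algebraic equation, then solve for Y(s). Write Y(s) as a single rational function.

Take the Laplace transform of both sides.
With L{y''} = s^2 Y - s·y(0) - y'(0) and L{y'} = sY - y(0), with y(0) = -1, y'(0) = -2: the LHS transforms to (s^2 - 3*s + 2)Y - (-s + 1).
The right side is L{exp(-t)} = 1/(s + 1).
So (s^2 - 3*s + 2)Y = 1/(s + 1) + (-s + 1).
Divide through and combine into a single rational function.

Y(s) = (-s^2 + 2)/(s^3 - 2*s^2 - s + 2)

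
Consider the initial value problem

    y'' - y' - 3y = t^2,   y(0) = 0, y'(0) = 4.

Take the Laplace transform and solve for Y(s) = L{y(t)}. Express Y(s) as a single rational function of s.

Y(s) = (4*s^3 + 2)/(s^5 - s^4 - 3*s^3)

Apply the Laplace transform to the equation.
With L{y''} = s^2 Y - s·y(0) - y'(0) and L{y'} = sY - y(0), with y(0) = 0, y'(0) = 4: the LHS transforms to (s^2 - s - 3)Y - (4).
The right side is L{t^2} = 2/s^3.
So (s^2 - s - 3)Y = 2/s^3 + (4).
Solve for Y(s) and write it as one ratio of polynomials.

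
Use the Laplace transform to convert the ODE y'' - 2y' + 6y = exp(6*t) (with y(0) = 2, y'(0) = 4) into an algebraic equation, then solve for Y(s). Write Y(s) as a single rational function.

Transform both sides with L{·}.
Using L{y''} = s^2 Y - s·y(0) - y'(0) and L{y'} = sY - y(0), with y(0) = 2, y'(0) = 4, the left side becomes (s^2 - 2*s + 6)Y - (2*s).
The right side is L{exp(6*t)} = 1/(s - 6).
So (s^2 - 2*s + 6)Y = 1/(s - 6) + (2*s).
Isolate Y and clear denominators.

Y(s) = (2*s^2 - 12*s + 1)/(s^3 - 8*s^2 + 18*s - 36)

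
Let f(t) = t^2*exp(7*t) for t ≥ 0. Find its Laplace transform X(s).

L{t^2} = 2!/s^3 = 2/s^3.
By the first shifting theorem, multiplying by e^(7t) replaces s with s - 7.

X(s) = 2/(s - 7)^3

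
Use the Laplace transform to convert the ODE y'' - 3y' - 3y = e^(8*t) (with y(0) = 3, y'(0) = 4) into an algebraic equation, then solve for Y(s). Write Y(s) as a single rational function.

Laplace-transform each side.
The derivative rules (L{y''} = s^2 Y - s·y(0) - y'(0) and L{y'} = sY - y(0), with y(0) = 3, y'(0) = 4) turn the left side into (s^2 - 3*s - 3)Y - (3*s - 5).
The right side is L{e^(8*t)} = 1/(s - 8).
So (s^2 - 3*s - 3)Y = 1/(s - 8) + (3*s - 5).
Isolate Y and clear denominators.

Y(s) = (3*s^2 - 29*s + 41)/(s^3 - 11*s^2 + 21*s + 24)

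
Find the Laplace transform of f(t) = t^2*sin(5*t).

L{sin(5t)} = 5/(s^2 + 25).
Then apply L{t^2·g(t)} = (-1)^2 d^2/ds^2[G(s)] with G(s) = 5/(s^2 + 25):
differentiating 2 times and applying the sign gives 10*(3*s^2 - 25)/(s^2 + 25)^3.

10*(3*s^2 - 25)/(s^2 + 25)^3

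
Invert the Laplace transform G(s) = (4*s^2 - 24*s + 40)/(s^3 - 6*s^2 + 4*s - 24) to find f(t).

Factor the denominator: s^3 - 6*s^2 + 4*s - 24 = (s - 6)*(s^2 + 4).
Partial fraction decomposition gives [1/(s - 6)] + [3*s/(s^2 + 4)] + [-6/(s^2 + 4)].
Invert each term: 1/(s - 6) ↔ e^(6t); 3·s/(s^2 + 4) ↔ 3cos(2t); -3·2/(s^2 + 4) ↔ -3sin(2t).

f(t) = exp(6*t) - 3*sin(2*t) + 3*cos(2*t)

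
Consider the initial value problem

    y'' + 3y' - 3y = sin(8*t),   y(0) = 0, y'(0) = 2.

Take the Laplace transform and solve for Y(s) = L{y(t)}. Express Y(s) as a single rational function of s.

Laplace-transform each side.
With L{y''} = s^2 Y - s·y(0) - y'(0) and L{y'} = sY - y(0), with y(0) = 0, y'(0) = 2: the LHS transforms to (s^2 + 3*s - 3)Y - (2).
The right side is L{sin(8*t)} = 8/(s^2 + 64).
So (s^2 + 3*s - 3)Y = 8/(s^2 + 64) + (2).
Isolate Y and clear denominators.

Y(s) = (2*s^2 + 136)/(s^4 + 3*s^3 + 61*s^2 + 192*s - 192)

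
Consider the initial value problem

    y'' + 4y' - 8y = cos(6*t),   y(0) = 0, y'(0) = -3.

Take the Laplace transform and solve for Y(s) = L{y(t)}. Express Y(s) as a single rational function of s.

Apply the Laplace transform to the equation.
With L{y''} = s^2 Y - s·y(0) - y'(0) and L{y'} = sY - y(0), with y(0) = 0, y'(0) = -3: the LHS transforms to (s^2 + 4*s - 8)Y - (-3).
The right side is L{cos(6*t)} = s/(s^2 + 36).
So (s^2 + 4*s - 8)Y = s/(s^2 + 36) + (-3).
Divide through and combine into a single rational function.

Y(s) = (-3*s^2 + s - 108)/(s^4 + 4*s^3 + 28*s^2 + 144*s - 288)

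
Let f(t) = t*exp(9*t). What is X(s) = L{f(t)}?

X(s) = (s - 9)^(-2)

L{e^(9t)} = 1/(s - 9).
Then apply L{t·g(t)} = -d/ds[G(s)] with G(s) = 1/(s - 9):
differentiating 1 time and applying the sign gives (s - 9)^(-2).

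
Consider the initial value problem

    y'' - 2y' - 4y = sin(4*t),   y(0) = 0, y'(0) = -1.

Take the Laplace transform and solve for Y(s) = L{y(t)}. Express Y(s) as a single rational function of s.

Laplace-transform each side.
The derivative rules (L{y''} = s^2 Y - s·y(0) - y'(0) and L{y'} = sY - y(0), with y(0) = 0, y'(0) = -1) turn the left side into (s^2 - 2*s - 4)Y - (-1).
The right side is L{sin(4*t)} = 4/(s^2 + 16).
So (s^2 - 2*s - 4)Y = 4/(s^2 + 16) + (-1).
Divide through and combine into a single rational function.

Y(s) = (-s^2 - 12)/(s^4 - 2*s^3 + 12*s^2 - 32*s - 64)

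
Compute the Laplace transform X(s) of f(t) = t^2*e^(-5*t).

X(s) = 2/(s + 5)^3

L{e^(-5t)} = 1/(s + 5).
Then apply L{t^2·g(t)} = (-1)^2 d^2/ds^2[G(s)] with G(s) = 1/(s + 5):
differentiating 2 times and applying the sign gives 2/(s + 5)^3.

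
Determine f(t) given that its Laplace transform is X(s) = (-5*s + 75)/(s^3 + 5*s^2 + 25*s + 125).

f(t) = sin(5*t) - 2*cos(5*t) + 2*exp(-5*t)

Factor the denominator: s^3 + 5*s^2 + 25*s + 125 = (s + 5)*(s^2 + 25).
Partial fraction decomposition gives [2/(s + 5)] + [-2*s/(s^2 + 25)] + [5/(s^2 + 25)].
Invert each term: 2/(s + 5) ↔ 2e^(-5t); -2·s/(s^2 + 25) ↔ -2cos(5t); 1·5/(s^2 + 25) ↔ sin(5t).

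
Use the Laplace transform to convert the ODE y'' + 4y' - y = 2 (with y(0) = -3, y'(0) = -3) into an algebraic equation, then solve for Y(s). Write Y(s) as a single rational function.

Transform both sides with L{·}.
Using L{y''} = s^2 Y - s·y(0) - y'(0) and L{y'} = sY - y(0), with y(0) = -3, y'(0) = -3, the left side becomes (s^2 + 4*s - 1)Y - (-3*s - 15).
The right side is L{2} = 2/s.
So (s^2 + 4*s - 1)Y = 2/s + (-3*s - 15).
Divide through and combine into a single rational function.

Y(s) = (-3*s^2 - 15*s + 2)/(s^3 + 4*s^2 - s)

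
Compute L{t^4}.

24/s^5

L{t^4} = 4!/s^5 = 24/s^5.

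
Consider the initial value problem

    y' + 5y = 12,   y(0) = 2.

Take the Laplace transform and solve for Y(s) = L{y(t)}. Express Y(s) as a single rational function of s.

Take the Laplace transform of both sides.
The derivative rules (L{y'} = sY - y(0) = sY - 2) turn the left side into (s + 5)Y - (2).
The right side is L{12} = 12/s.
So (s + 5)Y = 12/s + (2).
Solve for Y(s) and write it as one ratio of polynomials.

Y(s) = (2*s + 12)/(s^2 + 5*s)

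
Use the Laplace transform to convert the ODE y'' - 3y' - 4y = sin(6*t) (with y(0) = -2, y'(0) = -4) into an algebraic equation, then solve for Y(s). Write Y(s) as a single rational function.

Laplace-transform each side.
Using L{y''} = s^2 Y - s·y(0) - y'(0) and L{y'} = sY - y(0), with y(0) = -2, y'(0) = -4, the left side becomes (s^2 - 3*s - 4)Y - (-2*s + 2).
The right side is L{sin(6*t)} = 6/(s^2 + 36).
So (s^2 - 3*s - 4)Y = 6/(s^2 + 36) + (-2*s + 2).
Solve for Y(s) and write it as one ratio of polynomials.

Y(s) = (-2*s^3 + 2*s^2 - 72*s + 78)/(s^4 - 3*s^3 + 32*s^2 - 108*s - 144)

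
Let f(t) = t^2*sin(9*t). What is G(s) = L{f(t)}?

G(s) = 54*(s^2 - 27)/(s^2 + 81)^3

L{sin(9t)} = 9/(s^2 + 81).
Then apply L{t^2·g(t)} = (-1)^2 d^2/ds^2[H(s)] with H(s) = 9/(s^2 + 81):
differentiating 2 times and applying the sign gives 54*(s^2 - 27)/(s^2 + 81)^3.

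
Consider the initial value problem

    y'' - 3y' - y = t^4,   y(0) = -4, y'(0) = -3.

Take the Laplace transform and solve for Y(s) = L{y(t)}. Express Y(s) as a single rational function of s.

Apply the Laplace transform to the equation.
With L{y''} = s^2 Y - s·y(0) - y'(0) and L{y'} = sY - y(0), with y(0) = -4, y'(0) = -3: the LHS transforms to (s^2 - 3*s - 1)Y - (-4*s + 9).
The right side is L{t^4} = 24/s^5.
So (s^2 - 3*s - 1)Y = 24/s^5 + (-4*s + 9).
Isolate Y and clear denominators.

Y(s) = (-4*s^6 + 9*s^5 + 24)/(s^7 - 3*s^6 - s^5)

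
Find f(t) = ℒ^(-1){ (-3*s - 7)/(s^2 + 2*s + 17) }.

Complete the square in the denominator: s^2 + 2*s + 17 = (s + 1)^2 + 4^2.
Split the numerator to match: -3*s - 7 = -3·(s + 1) - 1·4.
Invert each term: -3·(s + 1)/((s + 1)^2 + 16) ↔ -3e^(-t)cos(4t); -1·4/((s + 1)^2 + 16) ↔ -e^(-t)sin(4t).

f(t) = -exp(-t)*sin(4*t) - 3*exp(-t)*cos(4*t)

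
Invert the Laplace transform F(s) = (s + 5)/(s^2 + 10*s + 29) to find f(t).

Rewrite the denominator: s^2 + 10*s + 29 = (s + 5)^2 + 4.
The form in (s + 5) signals a first-shifting-theorem factor e^(-5t).
Since L{cos(2t)} = s/(s^2 + 4), the inverse is e^(-5*t)*cos(2*t).

f(t) = exp(-5*t)*cos(2*t)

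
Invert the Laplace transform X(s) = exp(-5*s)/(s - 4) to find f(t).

The factor e^(-5s) signals a time shift by c = 5 (second shifting theorem).
L{e^(4t)} = 1/(s - 4), so L^-1{1/(s - 4)} = exp(4*t).
Hence the inverse is u(t - 5) times that function evaluated at t - 5.

f(t) = Heaviside(t - 5)*(exp(4*t - 20))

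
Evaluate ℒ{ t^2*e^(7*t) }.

L{t^2} = 2!/s^3 = 2/s^3.
By the first shifting theorem, multiplying by e^(7t) replaces s with s - 7.

2/(s - 7)^3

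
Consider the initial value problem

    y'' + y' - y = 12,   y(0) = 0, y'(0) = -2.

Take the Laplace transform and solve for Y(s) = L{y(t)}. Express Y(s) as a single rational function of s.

Transform both sides with L{·}.
The derivative rules (L{y''} = s^2 Y - s·y(0) - y'(0) and L{y'} = sY - y(0), with y(0) = 0, y'(0) = -2) turn the left side into (s^2 + s - 1)Y - (-2).
The right side is L{12} = 12/s.
So (s^2 + s - 1)Y = 12/s + (-2).
Solve for Y(s) and write it as one ratio of polynomials.

Y(s) = (-2*s + 12)/(s^3 + s^2 - s)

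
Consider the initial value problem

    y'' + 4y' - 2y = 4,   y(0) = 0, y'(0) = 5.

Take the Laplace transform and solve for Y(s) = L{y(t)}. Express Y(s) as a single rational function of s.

Transform both sides with L{·}.
The derivative rules (L{y''} = s^2 Y - s·y(0) - y'(0) and L{y'} = sY - y(0), with y(0) = 0, y'(0) = 5) turn the left side into (s^2 + 4*s - 2)Y - (5).
The right side is L{4} = 4/s.
So (s^2 + 4*s - 2)Y = 4/s + (5).
Isolate Y and clear denominators.

Y(s) = (5*s + 4)/(s^3 + 4*s^2 - 2*s)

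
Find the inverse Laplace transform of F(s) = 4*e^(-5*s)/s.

Heaviside(t - 5)*(4)

The factor e^(-5s) signals a time shift by c = 5 (second shifting theorem).
L{4} = 4/s, so L^-1{4/s} = 4.
Hence the inverse is u(t - 5) times that function evaluated at t - 5.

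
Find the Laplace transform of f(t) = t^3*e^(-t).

6/(s + 1)^4

L{t^3} = 3!/s^4 = 6/s^4.
By the first shifting theorem, multiplying by e^(-t) replaces s with s + 1.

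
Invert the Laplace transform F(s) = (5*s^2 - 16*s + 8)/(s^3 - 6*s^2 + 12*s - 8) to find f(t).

Factor the denominator: s^3 - 6*s^2 + 12*s - 8 = (s - 2)^3.
Partial fraction decomposition gives [5/(s - 2)] + [4/(s - 2)^2] + [-4/(s - 2)^3].
Invert each term: 5/(s - 2) ↔ 5e^(2t); 4/(s - 2)^2 ↔ 4t·e^(2t); -4/(s - 2)^3 ↔ (-2)t^2·e^(2t).

f(t) = -2*t^2*exp(2*t) + 4*t*exp(2*t) + 5*exp(2*t)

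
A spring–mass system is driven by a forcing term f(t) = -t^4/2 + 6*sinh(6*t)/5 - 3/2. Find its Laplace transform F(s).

F(s) = 36/(5*(s^2 - 36)) - 3/(2*s) - 12/s^5

By linearity of the Laplace transform, transform each term separately.
(-1/2)·[L{t^4} = 4!/s^5 = 24/s^5]; (6/5)·[L{sinh(6t)} = 6/(s^2 - 36)]; L{-3/2} = (-3/2)/s.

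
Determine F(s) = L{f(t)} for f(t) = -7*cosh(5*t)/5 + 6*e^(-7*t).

F(s) = -7*s/(5*(s^2 - 25)) + 6/(s + 7)

By linearity of the Laplace transform, transform each term separately.
(6)·[L{e^(-7t)} = 1/(s + 7)]; (-7/5)·[L{cosh(5t)} = s/(s^2 - 25)].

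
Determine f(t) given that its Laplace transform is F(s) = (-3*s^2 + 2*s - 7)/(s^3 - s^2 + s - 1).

Factor the denominator: s^3 - s^2 + s - 1 = (s - 1)*(s^2 + 1).
Partial fraction decomposition gives [-4/(s - 1)] + [s/(s^2 + 1)] + [3/(s^2 + 1)].
Invert each term: -4/(s - 1) ↔ -4e^(t); 1·s/(s^2 + 1) ↔ cos(t); 3·1/(s^2 + 1) ↔ 3sin(t).

f(t) = -4*exp(t) + 3*sin(t) + cos(t)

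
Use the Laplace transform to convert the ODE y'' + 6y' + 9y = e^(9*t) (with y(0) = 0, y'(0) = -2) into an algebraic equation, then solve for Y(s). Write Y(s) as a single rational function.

Y(s) = (-2*s + 19)/(s^3 - 3*s^2 - 45*s - 81)

Apply the Laplace transform to the equation.
The derivative rules (L{y''} = s^2 Y - s·y(0) - y'(0) and L{y'} = sY - y(0), with y(0) = 0, y'(0) = -2) turn the left side into (s^2 + 6*s + 9)Y - (-2).
The right side is L{e^(9*t)} = 1/(s - 9).
So (s^2 + 6*s + 9)Y = 1/(s - 9) + (-2).
Isolate Y and clear denominators.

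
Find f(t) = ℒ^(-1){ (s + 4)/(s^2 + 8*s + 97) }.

Rewrite the denominator: s^2 + 8*s + 97 = (s + 4)^2 + 81.
The form in (s + 4) signals a first-shifting-theorem factor e^(-4t).
Since L{cos(9t)} = s/(s^2 + 81), the inverse is e^(-4*t)*cos(9*t).

f(t) = exp(-4*t)*cos(9*t)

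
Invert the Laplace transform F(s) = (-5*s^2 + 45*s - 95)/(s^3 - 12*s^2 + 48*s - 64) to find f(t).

Factor the denominator: s^3 - 12*s^2 + 48*s - 64 = (s - 4)^3.
Partial fraction decomposition gives [-5/(s - 4)] + [5/(s - 4)^2] + [5/(s - 4)^3].
Invert each term: -5/(s - 4) ↔ -5e^(4t); 5/(s - 4)^2 ↔ 5t·e^(4t); 5/(s - 4)^3 ↔ (5/2)t^2·e^(4t).

f(t) = 5*t^2*exp(4*t)/2 + 5*t*exp(4*t) - 5*exp(4*t)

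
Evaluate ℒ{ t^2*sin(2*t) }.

L{sin(2t)} = 2/(s^2 + 4).
Then apply L{t^2·g(t)} = (-1)^2 d^2/ds^2[G(s)] with G(s) = 2/(s^2 + 4):
differentiating 2 times and applying the sign gives 4*(3*s^2 - 4)/(s^2 + 4)^3.

4*(3*s^2 - 4)/(s^2 + 4)^3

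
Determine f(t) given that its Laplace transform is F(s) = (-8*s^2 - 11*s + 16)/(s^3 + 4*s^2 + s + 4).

Factor the denominator: s^3 + 4*s^2 + s + 4 = (s + 4)*(s^2 + 1).
Partial fraction decomposition gives [-4/(s + 4)] + [-4*s/(s^2 + 1)] + [5/(s^2 + 1)].
Invert each term: -4/(s + 4) ↔ -4e^(-4t); -4·s/(s^2 + 1) ↔ -4cos(t); 5·1/(s^2 + 1) ↔ 5sin(t).

f(t) = 5*sin(t) - 4*cos(t) - 4*exp(-4*t)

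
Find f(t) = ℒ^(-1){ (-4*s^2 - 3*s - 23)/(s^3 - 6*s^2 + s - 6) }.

Factor the denominator: s^3 - 6*s^2 + s - 6 = (s - 6)*(s^2 + 1).
Partial fraction decomposition gives [-5/(s - 6)] + [s/(s^2 + 1)] + [3/(s^2 + 1)].
Invert each term: -5/(s - 6) ↔ -5e^(6t); 1·s/(s^2 + 1) ↔ cos(t); 3·1/(s^2 + 1) ↔ 3sin(t).

f(t) = -5*exp(6*t) + 3*sin(t) + cos(t)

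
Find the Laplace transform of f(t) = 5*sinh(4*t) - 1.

20/(s^2 - 16) - 1/s

By linearity of the Laplace transform, transform each term separately.
(5)·[L{sinh(4t)} = 4/(s^2 - 16)]; L{-1} = -1/s.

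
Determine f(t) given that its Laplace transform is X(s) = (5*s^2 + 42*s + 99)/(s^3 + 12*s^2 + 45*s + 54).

f(t) = 6*t*exp(-3*t) + 2*exp(-3*t) + 3*exp(-6*t)

Factor the denominator: s^3 + 12*s^2 + 45*s + 54 = (s + 3)^2*(s + 6).
Partial fraction decomposition gives [2/(s + 3)] + [6/(s + 3)^2] + [3/(s + 6)].
Invert each term: 2/(s + 3) ↔ 2e^(-3t); 6/(s + 3)^2 ↔ 6t·e^(-3t); 3/(s + 6) ↔ 3e^(-6t).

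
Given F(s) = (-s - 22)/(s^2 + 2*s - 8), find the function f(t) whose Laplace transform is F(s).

Factor the denominator: s^2 + 2*s - 8 = (s - 2)*(s + 4).
Partial fraction decomposition gives [3/(s + 4)] + [-4/(s - 2)].
Invert each term: 3/(s + 4) ↔ 3e^(-4t); -4/(s - 2) ↔ -4e^(2t).

f(t) = -4*exp(2*t) + 3*exp(-4*t)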